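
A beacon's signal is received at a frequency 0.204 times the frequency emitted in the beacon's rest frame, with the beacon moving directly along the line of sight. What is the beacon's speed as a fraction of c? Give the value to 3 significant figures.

β ≈ 0.920

f_obs/f_src = √((1−β)/(1+β)) = 0.204  ⇒  (1−β)/(1+β) = 0.041616
β = |1 − D²|/(1 + D²) = |1 − 0.041616|/(1 + 0.041616) = 0.920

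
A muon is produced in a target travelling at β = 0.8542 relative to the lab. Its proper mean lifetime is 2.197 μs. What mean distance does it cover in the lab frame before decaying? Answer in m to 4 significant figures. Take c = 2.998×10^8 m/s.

d ≈ 1082 m

γ = 1/√(1 − 0.8542²) = 1.92328
Dilated lifetime: Δt = γτ₀ = 1.92328 × 2.197 μs = 4.22545 μs
d = vΔt = 0.8542c × 4.22545 μs = 2.56089×10^8 m/s × 4.22545×10^-6 s = 1082 m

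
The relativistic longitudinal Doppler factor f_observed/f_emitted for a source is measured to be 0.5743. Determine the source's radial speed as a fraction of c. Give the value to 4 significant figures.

β ≈ 0.5040

f_obs/f_src = √((1−β)/(1+β)) = 0.5743  ⇒  (1−β)/(1+β) = 0.329820
β = |1 − D²|/(1 + D²) = |1 − 0.329820|/(1 + 0.329820) = 0.5040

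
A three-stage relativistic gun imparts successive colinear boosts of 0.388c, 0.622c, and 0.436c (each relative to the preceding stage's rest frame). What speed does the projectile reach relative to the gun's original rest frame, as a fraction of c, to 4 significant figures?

Compose boost 2: (0.622 + 0.388)/(1 + 0.622×0.388) = 1.010/1.24134 = 0.813639
Compose boost 3: (0.436 + 0.813639)/(1 + 0.436×0.813639) = 1.24964/1.35475 = 0.9224

u ≈ 0.9224c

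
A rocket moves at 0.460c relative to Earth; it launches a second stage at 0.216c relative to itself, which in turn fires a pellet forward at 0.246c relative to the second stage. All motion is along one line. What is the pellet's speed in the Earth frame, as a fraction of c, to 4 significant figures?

u ≈ 0.7478c

Compose boost 2: (0.216 + 0.460)/(1 + 0.216×0.460) = 0.6760/1.09936 = 0.614903
Compose boost 3: (0.246 + 0.614903)/(1 + 0.246×0.614903) = 0.860903/1.15127 = 0.7478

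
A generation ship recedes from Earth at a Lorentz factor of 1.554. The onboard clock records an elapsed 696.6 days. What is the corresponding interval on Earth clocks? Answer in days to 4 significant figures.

Δt ≈ 1083 days

γ = 1.554 (given)
Time dilation: Δt = γτ₀ = 1.554 × 696.6 days = 1083 days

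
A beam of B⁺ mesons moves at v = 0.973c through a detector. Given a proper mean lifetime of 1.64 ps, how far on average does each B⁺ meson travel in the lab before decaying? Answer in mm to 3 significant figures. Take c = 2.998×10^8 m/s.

d ≈ 2.07 mm

γ = 1/√(1 − 0.973²) = 4.3327
Dilated lifetime: Δt = γτ₀ = 4.3327 × 1.64 ps = 7.1056 ps
d = vΔt = 0.973c × 7.1056 ps = 2.9171×10^8 m/s × 7.1056×10^-12 s = 2.07 mm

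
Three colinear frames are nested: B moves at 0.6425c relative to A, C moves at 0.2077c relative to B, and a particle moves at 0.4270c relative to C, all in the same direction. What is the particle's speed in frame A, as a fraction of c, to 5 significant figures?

Compose boost 2: (0.2077 + 0.6425)/(1 + 0.2077×0.6425) = 0.85020/1.133447 = 0.7501011
Compose boost 3: (0.4270 + 0.7501011)/(1 + 0.4270×0.7501011) = 1.177101/1.320293 = 0.89155

u ≈ 0.89155c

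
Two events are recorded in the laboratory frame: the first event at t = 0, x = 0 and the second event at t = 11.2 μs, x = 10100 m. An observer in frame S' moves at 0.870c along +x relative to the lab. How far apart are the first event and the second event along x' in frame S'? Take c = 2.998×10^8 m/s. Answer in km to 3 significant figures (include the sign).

Δx' ≈ 14.6 km

γ = 1/√(1 − 0.870²) = 2.0282
Δx' = γ(Δx − vΔt) = 2.0282 × (10100 m − 0.870×(2.998×10^8 m/s)×11.2×10^-6 s)
= 2.0282 × (7178.7 m) = 14.6 km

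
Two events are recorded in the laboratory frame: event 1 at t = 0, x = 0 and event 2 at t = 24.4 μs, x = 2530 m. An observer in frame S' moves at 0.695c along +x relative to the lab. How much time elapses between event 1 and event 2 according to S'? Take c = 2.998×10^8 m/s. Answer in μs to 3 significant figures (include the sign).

γ = 1/√(1 − 0.695²) = 1.3908
Δt' = γ(Δt − vΔx/c²) = 1.3908 × (24.4 μs − 0.695×2530 m / (2.998×10^8 m/s))
= 1.3908 × (18.535 μs) = 25.8 μs

Δt' ≈ 25.8 μs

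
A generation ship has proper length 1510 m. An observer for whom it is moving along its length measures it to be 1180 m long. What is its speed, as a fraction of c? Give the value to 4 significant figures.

β ≈ 0.6240

γ = L₀/L = 1510/1180 = 1.27966
β = √(1 − 1/γ²) = 0.6240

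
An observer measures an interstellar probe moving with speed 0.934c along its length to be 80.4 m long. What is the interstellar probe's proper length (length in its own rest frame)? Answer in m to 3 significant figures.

L₀ ≈ 225 m

γ = 1/√(1 − 0.934²) = 2.7990
L₀ = γL = 2.7990 × 80.4 = 225 m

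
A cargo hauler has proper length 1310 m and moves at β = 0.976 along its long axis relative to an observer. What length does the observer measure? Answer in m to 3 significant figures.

γ = 1/√(1 − 0.976²) = 4.5920
Length contraction: L = L₀/γ = 1310/4.5920 = 285 m

L ≈ 285 m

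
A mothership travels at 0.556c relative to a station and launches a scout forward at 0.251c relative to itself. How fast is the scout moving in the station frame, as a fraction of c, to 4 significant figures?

Compose boost 2: (0.251 + 0.556)/(1 + 0.251×0.556) = 0.8070/1.13956 = 0.7082

u ≈ 0.7082c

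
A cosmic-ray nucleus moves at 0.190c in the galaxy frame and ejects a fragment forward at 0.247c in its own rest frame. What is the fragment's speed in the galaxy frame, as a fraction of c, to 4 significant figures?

u ≈ 0.4174c

Compose boost 2: (0.247 + 0.190)/(1 + 0.247×0.190) = 0.4370/1.04693 = 0.4174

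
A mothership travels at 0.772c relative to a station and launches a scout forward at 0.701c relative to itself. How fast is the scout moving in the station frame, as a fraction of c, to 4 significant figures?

u ≈ 0.9558c

Compose boost 2: (0.701 + 0.772)/(1 + 0.701×0.772) = 1.473/1.54117 = 0.9558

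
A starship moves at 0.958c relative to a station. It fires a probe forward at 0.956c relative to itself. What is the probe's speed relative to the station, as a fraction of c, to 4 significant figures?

u ≈ 0.9990c

Relativistic velocity addition: u = (u' + v)/(1 + u'v/c²)
= (0.956 + 0.958)/(1 + 0.956×0.958) = 1.914/1.91585 = 0.9990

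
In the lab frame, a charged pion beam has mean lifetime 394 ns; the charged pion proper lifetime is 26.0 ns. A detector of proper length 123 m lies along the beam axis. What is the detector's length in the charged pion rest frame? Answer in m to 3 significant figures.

L ≈ 8.12 m

Time dilation ⇒ γ = Δt/τ₀ = 394/26.0 = 15.154
Length contraction: L = L₀/γ = 123/15.154 = 8.12 m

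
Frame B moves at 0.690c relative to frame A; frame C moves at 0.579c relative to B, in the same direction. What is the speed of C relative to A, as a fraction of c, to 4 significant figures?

u ≈ 0.9067c

Compose boost 2: (0.579 + 0.690)/(1 + 0.579×0.690) = 1.269/1.39951 = 0.9067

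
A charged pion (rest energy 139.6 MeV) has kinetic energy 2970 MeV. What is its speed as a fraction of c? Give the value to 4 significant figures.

γ = 1 + K/(m₀c²) = 1 + 2970/139.6 = 22.2751
β = √(1 − 1/γ²) = 0.9990

β ≈ 0.9990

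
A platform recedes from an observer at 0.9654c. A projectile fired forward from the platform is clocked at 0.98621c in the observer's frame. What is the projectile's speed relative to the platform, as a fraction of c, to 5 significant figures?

u' ≈ 0.43433c

Inverse velocity addition: u' = (u − v)/(1 − uv/c²)
= (0.98621 − 0.9654)/(1 − 0.98621×0.9654) = 0.020810/0.04791287 = 0.43433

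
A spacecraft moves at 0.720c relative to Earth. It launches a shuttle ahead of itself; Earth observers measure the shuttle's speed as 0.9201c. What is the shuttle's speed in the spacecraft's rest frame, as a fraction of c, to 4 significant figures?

Inverse velocity addition: u' = (u − v)/(1 − uv/c²)
= (0.9201 − 0.720)/(1 − 0.9201×0.720) = 0.2001/0.337528 = 0.5928

u' ≈ 0.5928c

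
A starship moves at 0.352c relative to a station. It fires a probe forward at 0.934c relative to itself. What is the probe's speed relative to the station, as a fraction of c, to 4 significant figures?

Relativistic velocity addition: u = (u' + v)/(1 + u'v/c²)
= (0.934 + 0.352)/(1 + 0.934×0.352) = 1.286/1.32877 = 0.9678

u ≈ 0.9678c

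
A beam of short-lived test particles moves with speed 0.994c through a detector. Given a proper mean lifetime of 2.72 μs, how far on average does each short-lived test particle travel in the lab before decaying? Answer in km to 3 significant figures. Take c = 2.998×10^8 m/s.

d ≈ 7.41 km

γ = 1/√(1 − 0.994²) = 9.1424
Dilated lifetime: Δt = γτ₀ = 9.1424 × 2.72 μs = 24.867 μs
d = vΔt = 0.994c × 24.867 μs = 2.9800×10^8 m/s × 2.4867×10^-5 s = 7.41 km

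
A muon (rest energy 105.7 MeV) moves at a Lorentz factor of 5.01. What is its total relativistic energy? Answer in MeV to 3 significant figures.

E ≈ 530 MeV

γ = 5.01 (given)
E = γm₀c² = 5.01 × 105.7 MeV = 530 MeV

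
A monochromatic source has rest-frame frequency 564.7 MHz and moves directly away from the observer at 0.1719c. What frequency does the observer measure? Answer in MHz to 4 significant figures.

f_obs ≈ 474.7 MHz

Relativistic Doppler: f_obs = f_src √((1−β)/(1+β))
= 564.7 × √(0.828100/1.17190) = 564.7 × 0.840613 = 474.7 MHz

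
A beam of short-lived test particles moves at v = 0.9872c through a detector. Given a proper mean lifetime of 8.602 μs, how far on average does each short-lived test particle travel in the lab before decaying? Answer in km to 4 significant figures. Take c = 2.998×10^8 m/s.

d ≈ 15.96 km

γ = 1/√(1 − 0.9872²) = 6.27010
Dilated lifetime: Δt = γτ₀ = 6.27010 × 8.602 μs = 53.9354 μs
d = vΔt = 0.9872c × 53.9354 μs = 2.95963×10^8 m/s × 5.39354×10^-5 s = 15.96 km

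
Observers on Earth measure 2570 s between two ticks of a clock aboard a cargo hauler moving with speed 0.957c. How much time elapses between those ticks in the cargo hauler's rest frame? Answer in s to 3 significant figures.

γ = 1/√(1 − 0.957²) = 3.4472
Proper time: τ₀ = Δt/γ = 2570/3.4472 = 746 s

τ₀ ≈ 746 s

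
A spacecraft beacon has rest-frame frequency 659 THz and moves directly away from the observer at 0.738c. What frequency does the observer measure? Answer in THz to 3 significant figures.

f_obs ≈ 256 THz

Relativistic Doppler: f_obs = f_src √((1−β)/(1+β))
= 659 × √(0.26200/1.7380) = 659 × 0.38826 = 256 THz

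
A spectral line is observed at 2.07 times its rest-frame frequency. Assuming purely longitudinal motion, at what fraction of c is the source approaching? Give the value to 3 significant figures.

f_obs/f_src = √((1+β)/(1−β)) = 2.07  ⇒  (1+β)/(1−β) = 4.2849
β = |1 − D²|/(1 + D²) = |1 − 4.2849|/(1 + 4.2849) = 0.622

β ≈ 0.622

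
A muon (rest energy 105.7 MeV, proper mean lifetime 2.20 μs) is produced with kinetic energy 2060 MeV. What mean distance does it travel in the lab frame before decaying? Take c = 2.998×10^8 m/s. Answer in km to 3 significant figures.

d ≈ 13.5 km

γ = 1 + K/(m₀c²) = 1 + 2060/105.7 = 20.489
β = √(1 − 1/γ²) = 0.99881
Dilated lifetime: γτ₀ = 20.489 × 2.20 μs = 45.076 μs
d = βc·γτ₀ = 0.99881 × (2.998×10^8 m/s) × 4.5076×10^-5 s = 13.5 km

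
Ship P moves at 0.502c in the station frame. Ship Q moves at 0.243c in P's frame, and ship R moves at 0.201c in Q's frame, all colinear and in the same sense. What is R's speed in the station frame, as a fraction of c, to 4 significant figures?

Compose boost 2: (0.243 + 0.502)/(1 + 0.243×0.502) = 0.7450/1.12199 = 0.664001
Compose boost 3: (0.201 + 0.664001)/(1 + 0.201×0.664001) = 0.865001/1.13346 = 0.7631

u ≈ 0.7631c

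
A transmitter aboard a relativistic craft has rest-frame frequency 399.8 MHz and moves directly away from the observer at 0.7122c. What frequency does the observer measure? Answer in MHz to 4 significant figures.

f_obs ≈ 163.9 MHz

Relativistic Doppler: f_obs = f_src √((1−β)/(1+β))
= 399.8 × √(0.287800/1.71220) = 399.8 × 0.409985 = 163.9 MHz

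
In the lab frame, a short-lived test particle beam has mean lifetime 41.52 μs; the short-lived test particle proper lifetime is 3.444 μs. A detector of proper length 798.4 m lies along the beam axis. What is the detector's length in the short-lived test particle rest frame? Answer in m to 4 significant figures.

Time dilation ⇒ γ = Δt/τ₀ = 41.52/3.444 = 12.0557
Length contraction: L = L₀/γ = 798.4/12.0557 = 66.23 m

L ≈ 66.23 m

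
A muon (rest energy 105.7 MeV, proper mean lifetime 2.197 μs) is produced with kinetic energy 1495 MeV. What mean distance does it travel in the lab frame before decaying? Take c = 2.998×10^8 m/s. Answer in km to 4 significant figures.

γ = 1 + K/(m₀c²) = 1 + 1495/105.7 = 15.1438
β = √(1 − 1/γ²) = 0.997817
Dilated lifetime: γτ₀ = 15.1438 × 2.197 μs = 33.2709 μs
d = βc·γτ₀ = 0.997817 × (2.998×10^8 m/s) × 3.32709×10^-5 s = 9.953 km

d ≈ 9.953 km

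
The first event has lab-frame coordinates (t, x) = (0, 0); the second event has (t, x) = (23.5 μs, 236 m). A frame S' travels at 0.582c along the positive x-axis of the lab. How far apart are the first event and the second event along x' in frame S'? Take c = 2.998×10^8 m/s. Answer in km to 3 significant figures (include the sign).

Δx' ≈ -4.75 km

γ = 1/√(1 − 0.582²) = 1.2297
Δx' = γ(Δx − vΔt) = 1.2297 × (236 m − 0.582×(2.998×10^8 m/s)×23.5×10^-6 s)
= 1.2297 × (-3864.4 m) = -4.75 km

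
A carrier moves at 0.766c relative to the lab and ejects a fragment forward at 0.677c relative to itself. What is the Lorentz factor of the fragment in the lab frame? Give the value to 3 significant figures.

u_lab = (0.677 + 0.766)/(1 + 0.677×0.766) = 1.443/1.51858 = 0.950229
γ = 1/√(1 − 0.950229²) = 3.21

γ ≈ 3.21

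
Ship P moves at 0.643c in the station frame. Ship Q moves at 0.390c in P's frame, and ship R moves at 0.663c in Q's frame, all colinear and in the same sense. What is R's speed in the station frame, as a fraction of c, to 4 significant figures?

u ≈ 0.9621c

Compose boost 2: (0.390 + 0.643)/(1 + 0.390×0.643) = 1.033/1.25077 = 0.825891
Compose boost 3: (0.663 + 0.825891)/(1 + 0.663×0.825891) = 1.48889/1.54757 = 0.9621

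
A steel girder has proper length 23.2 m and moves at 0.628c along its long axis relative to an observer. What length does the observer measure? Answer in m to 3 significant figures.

γ = 1/√(1 − 0.628²) = 1.2850
Length contraction: L = L₀/γ = 23.2/1.2850 = 18.1 m

L ≈ 18.1 m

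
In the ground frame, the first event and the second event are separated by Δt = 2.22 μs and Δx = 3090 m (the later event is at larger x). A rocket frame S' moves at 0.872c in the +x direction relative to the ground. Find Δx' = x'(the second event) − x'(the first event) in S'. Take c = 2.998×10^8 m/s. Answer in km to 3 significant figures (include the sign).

γ = 1/√(1 − 0.872²) = 2.0429
Δx' = γ(Δx − vΔt) = 2.0429 × (3090 m − 0.872×(2.998×10^8 m/s)×2.22×10^-6 s)
= 2.0429 × (2509.6 m) = 5.13 km

Δx' ≈ 5.13 km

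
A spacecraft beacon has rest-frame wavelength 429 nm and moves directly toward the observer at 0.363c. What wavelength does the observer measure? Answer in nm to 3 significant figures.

Relativistic Doppler: λ_obs = λ_src √((1−β)/(1+β))
= 429 × √(0.63700/1.3630) = 429 × 0.68363 = 293 nm

λ_obs ≈ 293 nm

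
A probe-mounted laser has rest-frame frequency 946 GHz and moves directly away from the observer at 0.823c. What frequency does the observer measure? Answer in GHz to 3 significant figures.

Relativistic Doppler: f_obs = f_src √((1−β)/(1+β))
= 946 × √(0.17700/1.8230) = 946 × 0.31160 = 295 GHz

f_obs ≈ 295 GHz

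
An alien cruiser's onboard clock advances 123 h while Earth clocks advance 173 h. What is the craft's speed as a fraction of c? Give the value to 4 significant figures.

β ≈ 0.7032

γ = Δt/τ₀ = 173/123 = 1.40650
β = √(1 − 1/γ²) = √(1 − 1/1.40650²) = 0.7032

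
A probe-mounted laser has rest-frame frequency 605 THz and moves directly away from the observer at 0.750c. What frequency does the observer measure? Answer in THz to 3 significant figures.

f_obs ≈ 229 THz

Relativistic Doppler: f_obs = f_src √((1−β)/(1+β))
= 605 × √(0.25000/1.7500) = 605 × 0.37796 = 229 THz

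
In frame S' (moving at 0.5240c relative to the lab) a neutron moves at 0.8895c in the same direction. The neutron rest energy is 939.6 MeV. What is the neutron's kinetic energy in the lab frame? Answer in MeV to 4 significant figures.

u_lab = (0.8895 + 0.5240)/(1 + 0.8895×0.5240) = 0.9641238
γ = 1/√(1 − 0.9641238²) = 3.76715
K = (γ − 1)m₀c² = (3.76715 − 1) × 939.6 = 2.76715 × 939.6 = 2600 MeV

K ≈ 2600 MeV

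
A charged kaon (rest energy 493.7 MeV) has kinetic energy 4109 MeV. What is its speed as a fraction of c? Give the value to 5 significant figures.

γ = 1 + K/(m₀c²) = 1 + 4109/493.7 = 9.322868
β = √(1 − 1/γ²) = 0.99423

β ≈ 0.99423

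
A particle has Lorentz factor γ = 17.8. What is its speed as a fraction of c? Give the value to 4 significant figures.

β = √(1 − 1/γ²) = √(1 − 1/17.8²) = √(0.996844) = 0.9984

β ≈ 0.9984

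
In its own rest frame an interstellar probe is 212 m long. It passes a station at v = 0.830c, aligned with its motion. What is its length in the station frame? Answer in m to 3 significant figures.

L ≈ 118 m

γ = 1/√(1 − 0.830²) = 1.7929
Length contraction: L = L₀/γ = 212/1.7929 = 118 m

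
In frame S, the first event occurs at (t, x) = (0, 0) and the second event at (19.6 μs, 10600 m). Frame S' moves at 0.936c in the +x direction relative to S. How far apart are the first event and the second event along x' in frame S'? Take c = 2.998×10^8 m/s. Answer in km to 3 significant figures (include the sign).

Δx' ≈ 14.5 km

γ = 1/√(1 − 0.936²) = 2.8409
Δx' = γ(Δx − vΔt) = 2.8409 × (10600 m − 0.936×(2.998×10^8 m/s)×19.6×10^-6 s)
= 2.8409 × (5100.0 m) = 14.5 km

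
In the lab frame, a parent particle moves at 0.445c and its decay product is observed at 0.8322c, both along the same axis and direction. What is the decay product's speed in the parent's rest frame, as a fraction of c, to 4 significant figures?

Inverse velocity addition: u' = (u − v)/(1 − uv/c²)
= (0.8322 − 0.445)/(1 − 0.8322×0.445) = 0.3872/0.629671 = 0.6149

u' ≈ 0.6149c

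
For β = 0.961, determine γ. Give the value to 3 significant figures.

γ ≈ 3.62

γ = 1/√(1 − β²) = 1/√(1 − 0.961²) = 1/√(0.076479) = 3.62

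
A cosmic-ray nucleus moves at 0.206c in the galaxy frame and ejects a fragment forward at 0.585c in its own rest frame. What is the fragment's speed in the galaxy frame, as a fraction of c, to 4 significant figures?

u ≈ 0.7059c

Compose boost 2: (0.585 + 0.206)/(1 + 0.585×0.206) = 0.7910/1.12051 = 0.7059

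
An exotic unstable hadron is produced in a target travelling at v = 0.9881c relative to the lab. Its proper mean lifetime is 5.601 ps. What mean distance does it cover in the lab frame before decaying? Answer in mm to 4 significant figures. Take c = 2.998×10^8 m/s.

γ = 1/√(1 − 0.9881²) = 6.50141
Dilated lifetime: Δt = γτ₀ = 6.50141 × 5.601 ps = 36.4144 ps
d = vΔt = 0.9881c × 36.4144 ps = 2.96232×10^8 m/s × 3.64144×10^-11 s = 10.79 mm

d ≈ 10.79 mm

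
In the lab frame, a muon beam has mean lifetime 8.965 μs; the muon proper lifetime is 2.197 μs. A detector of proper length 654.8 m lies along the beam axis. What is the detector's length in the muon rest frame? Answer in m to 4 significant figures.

Time dilation ⇒ γ = Δt/τ₀ = 8.965/2.197 = 4.08056
Length contraction: L = L₀/γ = 654.8/4.08056 = 160.5 m

L ≈ 160.5 m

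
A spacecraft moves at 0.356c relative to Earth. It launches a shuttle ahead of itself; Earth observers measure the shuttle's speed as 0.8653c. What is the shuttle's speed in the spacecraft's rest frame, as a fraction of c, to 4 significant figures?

u' ≈ 0.7360c

Inverse velocity addition: u' = (u − v)/(1 − uv/c²)
= (0.8653 − 0.356)/(1 − 0.8653×0.356) = 0.5093/0.691953 = 0.7360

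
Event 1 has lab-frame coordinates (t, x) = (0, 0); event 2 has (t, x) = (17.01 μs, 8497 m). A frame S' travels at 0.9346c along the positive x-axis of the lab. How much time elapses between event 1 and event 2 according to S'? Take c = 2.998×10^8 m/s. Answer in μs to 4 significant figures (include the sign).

γ = 1/√(1 − 0.9346²) = 2.81135
Δt' = γ(Δt − vΔx/c²) = 2.81135 × (17.01 μs − 0.9346×8497 m / (2.998×10^8 m/s))
= 2.81135 × (-9.47865 μs) = -26.65 μs

Δt' ≈ -26.65 μs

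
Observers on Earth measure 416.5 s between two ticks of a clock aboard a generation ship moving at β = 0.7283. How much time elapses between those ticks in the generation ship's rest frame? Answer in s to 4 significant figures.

τ₀ ≈ 285.4 s

γ = 1/√(1 − 0.7283²) = 1.45930
Proper time: τ₀ = Δt/γ = 416.5/1.45930 = 285.4 s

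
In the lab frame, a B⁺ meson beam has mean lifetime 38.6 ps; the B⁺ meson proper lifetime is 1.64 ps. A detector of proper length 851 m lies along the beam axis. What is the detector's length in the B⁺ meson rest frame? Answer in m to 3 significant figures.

Time dilation ⇒ γ = Δt/τ₀ = 38.6/1.64 = 23.537
Length contraction: L = L₀/γ = 851/23.537 = 36.2 m

L ≈ 36.2 m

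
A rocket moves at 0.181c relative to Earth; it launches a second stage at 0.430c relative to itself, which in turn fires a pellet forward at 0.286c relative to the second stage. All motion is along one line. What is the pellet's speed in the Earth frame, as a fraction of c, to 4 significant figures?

u ≈ 0.7339c

Compose boost 2: (0.430 + 0.181)/(1 + 0.430×0.181) = 0.6110/1.07783 = 0.566880
Compose boost 3: (0.286 + 0.566880)/(1 + 0.286×0.566880) = 0.852880/1.16213 = 0.7339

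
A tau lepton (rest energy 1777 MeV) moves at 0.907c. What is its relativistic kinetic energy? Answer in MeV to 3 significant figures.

γ = 1/√(1 − 0.907²) = 2.3746
K = (γ − 1)m₀c² = (2.3746 − 1) × 1777 MeV = 1.3746 × 1777 MeV = 2440 MeV

K ≈ 2440 MeV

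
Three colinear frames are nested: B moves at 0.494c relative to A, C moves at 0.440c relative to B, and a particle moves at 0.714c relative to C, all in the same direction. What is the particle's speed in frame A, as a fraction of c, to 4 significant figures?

Compose boost 2: (0.440 + 0.494)/(1 + 0.440×0.494) = 0.9340/1.21736 = 0.767234
Compose boost 3: (0.714 + 0.767234)/(1 + 0.714×0.767234) = 1.48123/1.54781 = 0.9570

u ≈ 0.9570c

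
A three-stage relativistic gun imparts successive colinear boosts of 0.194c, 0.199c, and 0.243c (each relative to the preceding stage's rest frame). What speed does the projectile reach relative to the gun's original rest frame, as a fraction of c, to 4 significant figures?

Compose boost 2: (0.199 + 0.194)/(1 + 0.199×0.194) = 0.3930/1.03861 = 0.378392
Compose boost 3: (0.243 + 0.378392)/(1 + 0.243×0.378392) = 0.621392/1.09195 = 0.5691

u ≈ 0.5691c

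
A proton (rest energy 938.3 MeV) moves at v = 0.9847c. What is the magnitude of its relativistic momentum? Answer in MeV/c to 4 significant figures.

γ = 1/√(1 − 0.9847²) = 5.73861
p = γβm₀c = 5.73861 × 0.9847 × 938.3 MeV/c = 5302 MeV/c

p ≈ 5302 MeV/c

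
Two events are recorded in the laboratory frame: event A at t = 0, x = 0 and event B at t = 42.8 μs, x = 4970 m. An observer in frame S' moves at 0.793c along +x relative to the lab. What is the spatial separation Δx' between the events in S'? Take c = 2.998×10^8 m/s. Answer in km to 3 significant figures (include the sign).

γ = 1/√(1 − 0.793²) = 1.6414
Δx' = γ(Δx − vΔt) = 1.6414 × (4970 m − 0.793×(2.998×10^8 m/s)×42.8×10^-6 s)
= 1.6414 × (-5205.3 m) = -8.54 km

Δx' ≈ -8.54 km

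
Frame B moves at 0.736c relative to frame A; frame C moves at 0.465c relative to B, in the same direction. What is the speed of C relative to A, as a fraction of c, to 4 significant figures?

Compose boost 2: (0.465 + 0.736)/(1 + 0.465×0.736) = 1.201/1.34224 = 0.8948

u ≈ 0.8948c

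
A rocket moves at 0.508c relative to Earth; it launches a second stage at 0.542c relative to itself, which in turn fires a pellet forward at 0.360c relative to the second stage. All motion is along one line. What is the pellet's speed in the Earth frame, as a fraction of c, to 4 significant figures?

Compose boost 2: (0.542 + 0.508)/(1 + 0.542×0.508) = 1.050/1.27534 = 0.823312
Compose boost 3: (0.360 + 0.823312)/(1 + 0.360×0.823312) = 1.18331/1.29639 = 0.9128

u ≈ 0.9128c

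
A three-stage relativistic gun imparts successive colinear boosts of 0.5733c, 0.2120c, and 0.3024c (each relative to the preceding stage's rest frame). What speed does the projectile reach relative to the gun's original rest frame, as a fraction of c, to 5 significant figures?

Compose boost 2: (0.2120 + 0.5733)/(1 + 0.2120×0.5733) = 0.78530/1.121540 = 0.7001982
Compose boost 3: (0.3024 + 0.7001982)/(1 + 0.3024×0.7001982) = 1.002598/1.211740 = 0.82740

u ≈ 0.82740c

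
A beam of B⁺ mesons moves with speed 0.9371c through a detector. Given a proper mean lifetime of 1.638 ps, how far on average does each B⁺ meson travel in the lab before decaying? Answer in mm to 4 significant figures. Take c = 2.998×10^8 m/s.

γ = 1/√(1 − 0.9371²) = 2.86483
Dilated lifetime: Δt = γτ₀ = 2.86483 × 1.638 ps = 4.69259 ps
d = vΔt = 0.9371c × 4.69259 ps = 2.80943×10^8 m/s × 4.69259×10^-12 s = 1.318 mm

d ≈ 1.318 mm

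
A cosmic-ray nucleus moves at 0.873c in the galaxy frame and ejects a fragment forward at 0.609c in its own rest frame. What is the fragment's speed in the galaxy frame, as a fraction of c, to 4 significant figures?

u ≈ 0.9676c

Compose boost 2: (0.609 + 0.873)/(1 + 0.609×0.873) = 1.482/1.53166 = 0.9676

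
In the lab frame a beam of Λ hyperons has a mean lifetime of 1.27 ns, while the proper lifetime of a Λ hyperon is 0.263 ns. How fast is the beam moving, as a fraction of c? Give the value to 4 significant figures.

β ≈ 0.9783

γ = Δt/τ₀ = 1.27/0.263 = 4.82890
β = √(1 − 1/γ²) = √(1 − 1/4.82890²) = 0.9783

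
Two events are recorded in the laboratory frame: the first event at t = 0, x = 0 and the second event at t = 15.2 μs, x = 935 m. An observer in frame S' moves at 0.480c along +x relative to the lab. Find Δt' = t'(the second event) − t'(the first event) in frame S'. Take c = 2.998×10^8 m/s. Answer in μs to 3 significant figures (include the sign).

Δt' ≈ 15.6 μs

γ = 1/√(1 − 0.480²) = 1.1399
Δt' = γ(Δt − vΔx/c²) = 1.1399 × (15.2 μs − 0.480×935 m / (2.998×10^8 m/s))
= 1.1399 × (13.703 μs) = 15.6 μs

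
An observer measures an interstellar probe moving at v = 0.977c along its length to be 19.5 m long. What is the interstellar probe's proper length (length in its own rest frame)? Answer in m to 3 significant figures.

γ = 1/√(1 − 0.977²) = 4.6896
L₀ = γL = 4.6896 × 19.5 = 91.4 m

L₀ ≈ 91.4 m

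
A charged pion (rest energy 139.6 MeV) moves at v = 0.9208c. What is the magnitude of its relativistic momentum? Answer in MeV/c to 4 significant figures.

γ = 1/√(1 − 0.9208²) = 2.56387
p = γβm₀c = 2.56387 × 0.9208 × 139.6 MeV/c = 329.6 MeV/c

p ≈ 329.6 MeV/c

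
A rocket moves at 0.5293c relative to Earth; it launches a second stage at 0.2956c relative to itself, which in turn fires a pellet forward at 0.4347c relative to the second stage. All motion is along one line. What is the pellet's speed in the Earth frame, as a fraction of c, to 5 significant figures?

Compose boost 2: (0.2956 + 0.5293)/(1 + 0.2956×0.5293) = 0.82490/1.156461 = 0.7132968
Compose boost 3: (0.4347 + 0.7132968)/(1 + 0.4347×0.7132968) = 1.147997/1.310070 = 0.87629

u ≈ 0.87629c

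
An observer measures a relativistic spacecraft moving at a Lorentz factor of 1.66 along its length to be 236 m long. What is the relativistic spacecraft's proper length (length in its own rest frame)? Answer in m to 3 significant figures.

γ = 1.66 (given)
L₀ = γL = 1.66 × 236 = 392 m

L₀ ≈ 392 m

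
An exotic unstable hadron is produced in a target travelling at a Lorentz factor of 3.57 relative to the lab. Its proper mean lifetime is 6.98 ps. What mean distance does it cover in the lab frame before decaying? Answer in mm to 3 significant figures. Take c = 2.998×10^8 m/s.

d ≈ 7.17 mm

β = √(1 − 1/γ²) = √(1 − 1/3.57²) = 0.95997
Dilated lifetime: Δt = γτ₀ = 3.57 × 6.98 ps = 24.919 ps
d = vΔt = 0.95997c × 24.919 ps = 2.8780×10^8 m/s × 2.4919×10^-11 s = 7.17 mm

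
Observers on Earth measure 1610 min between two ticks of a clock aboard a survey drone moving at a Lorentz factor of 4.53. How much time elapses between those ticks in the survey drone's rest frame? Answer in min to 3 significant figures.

τ₀ ≈ 355 min

γ = 4.53 (given)
Proper time: τ₀ = Δt/γ = 1610/4.53 = 355 min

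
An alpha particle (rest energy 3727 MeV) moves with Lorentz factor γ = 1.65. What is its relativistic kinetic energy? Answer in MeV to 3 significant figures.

γ = 1.65 (given)
K = (γ − 1)m₀c² = (1.65 − 1) × 3727 MeV = 0.65000 × 3727 MeV = 2420 MeV

K ≈ 2420 MeV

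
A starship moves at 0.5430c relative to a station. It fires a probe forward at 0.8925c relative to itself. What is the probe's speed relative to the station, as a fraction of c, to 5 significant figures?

u ≈ 0.96691c

Relativistic velocity addition: u = (u' + v)/(1 + u'v/c²)
= (0.8925 + 0.5430)/(1 + 0.8925×0.5430) = 1.4355/1.484627 = 0.96691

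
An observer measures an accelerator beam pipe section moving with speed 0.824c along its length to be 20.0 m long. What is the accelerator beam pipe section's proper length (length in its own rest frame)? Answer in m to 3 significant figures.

γ = 1/√(1 − 0.824²) = 1.7649
L₀ = γL = 1.7649 × 20.0 = 35.3 m

L₀ ≈ 35.3 m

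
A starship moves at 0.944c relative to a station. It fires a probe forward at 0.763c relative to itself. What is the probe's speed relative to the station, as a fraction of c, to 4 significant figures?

u ≈ 0.9923c

Relativistic velocity addition: u = (u' + v)/(1 + u'v/c²)
= (0.763 + 0.944)/(1 + 0.763×0.944) = 1.707/1.72027 = 0.9923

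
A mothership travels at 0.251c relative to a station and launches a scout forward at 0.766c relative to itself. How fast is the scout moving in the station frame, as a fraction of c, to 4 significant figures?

Compose boost 2: (0.766 + 0.251)/(1 + 0.766×0.251) = 1.017/1.19227 = 0.8530

u ≈ 0.8530c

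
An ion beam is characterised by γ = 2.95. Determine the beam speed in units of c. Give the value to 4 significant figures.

β = √(1 − 1/γ²) = √(1 − 1/2.95²) = √(0.885090) = 0.9408

β ≈ 0.9408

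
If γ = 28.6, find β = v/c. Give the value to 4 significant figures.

β = √(1 − 1/γ²) = √(1 − 1/28.6²) = √(0.998777) = 0.9994

β ≈ 0.9994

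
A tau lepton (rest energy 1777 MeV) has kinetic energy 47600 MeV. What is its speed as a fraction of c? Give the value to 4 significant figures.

β ≈ 0.9994

γ = 1 + K/(m₀c²) = 1 + 47600/1777 = 27.7867
β = √(1 − 1/γ²) = 0.9994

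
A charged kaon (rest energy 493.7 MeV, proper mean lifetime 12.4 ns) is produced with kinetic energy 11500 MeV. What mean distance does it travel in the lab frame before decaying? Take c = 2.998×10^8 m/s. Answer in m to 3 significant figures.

γ = 1 + K/(m₀c²) = 1 + 11500/493.7 = 24.293
β = √(1 − 1/γ²) = 0.99915
Dilated lifetime: γτ₀ = 24.293 × 12.4 ns = 301.24 ns
d = βc·γτ₀ = 0.99915 × (2.998×10^8 m/s) × 3.0124×10^-7 s = 90.2 m

d ≈ 90.2 m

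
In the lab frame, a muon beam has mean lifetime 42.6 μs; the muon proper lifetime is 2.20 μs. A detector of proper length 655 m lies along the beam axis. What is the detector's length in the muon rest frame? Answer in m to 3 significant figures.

L ≈ 33.8 m

Time dilation ⇒ γ = Δt/τ₀ = 42.6/2.20 = 19.364
Length contraction: L = L₀/γ = 655/19.364 = 33.8 m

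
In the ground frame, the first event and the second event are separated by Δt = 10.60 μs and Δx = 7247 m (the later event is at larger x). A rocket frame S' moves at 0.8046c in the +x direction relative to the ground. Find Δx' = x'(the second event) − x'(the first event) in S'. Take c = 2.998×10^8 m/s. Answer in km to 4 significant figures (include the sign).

Δx' ≈ 7.898 km

γ = 1/√(1 − 0.8046²) = 1.68402
Δx' = γ(Δx − vΔt) = 1.68402 × (7247 m − 0.8046×(2.998×10^8 m/s)×10.60×10^-6 s)
= 1.68402 × (4690.08 m) = 7.898 km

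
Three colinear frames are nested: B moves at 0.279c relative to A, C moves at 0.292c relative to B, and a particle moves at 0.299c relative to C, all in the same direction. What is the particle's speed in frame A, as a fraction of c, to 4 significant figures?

u ≈ 0.7142c

Compose boost 2: (0.292 + 0.279)/(1 + 0.292×0.279) = 0.5710/1.08147 = 0.527986
Compose boost 3: (0.299 + 0.527986)/(1 + 0.299×0.527986) = 0.826986/1.15787 = 0.7142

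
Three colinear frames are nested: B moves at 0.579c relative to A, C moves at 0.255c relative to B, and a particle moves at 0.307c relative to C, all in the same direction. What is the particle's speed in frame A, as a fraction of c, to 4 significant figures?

u ≈ 0.8452c

Compose boost 2: (0.255 + 0.579)/(1 + 0.255×0.579) = 0.8340/1.14765 = 0.726706
Compose boost 3: (0.307 + 0.726706)/(1 + 0.307×0.726706) = 1.03371/1.22310 = 0.8452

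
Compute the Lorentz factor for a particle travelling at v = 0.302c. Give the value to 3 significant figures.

γ = 1/√(1 − β²) = 1/√(1 − 0.302²) = 1/√(0.90880) = 1.05

γ ≈ 1.05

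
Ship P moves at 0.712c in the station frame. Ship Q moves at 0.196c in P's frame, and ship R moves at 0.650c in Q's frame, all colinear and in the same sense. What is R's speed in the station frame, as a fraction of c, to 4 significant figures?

Compose boost 2: (0.196 + 0.712)/(1 + 0.196×0.712) = 0.9080/1.13955 = 0.796804
Compose boost 3: (0.650 + 0.796804)/(1 + 0.650×0.796804) = 1.44680/1.51792 = 0.9531

u ≈ 0.9531c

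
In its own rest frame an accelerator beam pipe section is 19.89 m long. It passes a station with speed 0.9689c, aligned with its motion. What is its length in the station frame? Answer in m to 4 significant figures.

L ≈ 4.922 m

γ = 1/√(1 − 0.9689²) = 4.04118
Length contraction: L = L₀/γ = 19.89/4.04118 = 4.922 m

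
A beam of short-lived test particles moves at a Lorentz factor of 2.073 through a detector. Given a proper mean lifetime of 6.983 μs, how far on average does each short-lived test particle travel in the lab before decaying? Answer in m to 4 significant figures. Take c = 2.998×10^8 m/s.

d ≈ 3801 m

β = √(1 − 1/γ²) = √(1 − 1/2.073²) = 0.875955
Dilated lifetime: Δt = γτ₀ = 2.073 × 6.983 μs = 14.4758 μs
d = vΔt = 0.875955c × 14.4758 μs = 2.62611×10^8 m/s × 1.44758×10^-5 s = 3801 m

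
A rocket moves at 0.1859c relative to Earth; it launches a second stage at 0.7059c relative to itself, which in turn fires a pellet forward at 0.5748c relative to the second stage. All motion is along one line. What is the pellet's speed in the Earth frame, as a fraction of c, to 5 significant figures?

Compose boost 2: (0.7059 + 0.1859)/(1 + 0.7059×0.1859) = 0.89180/1.131227 = 0.7883477
Compose boost 3: (0.5748 + 0.7883477)/(1 + 0.5748×0.7883477) = 1.363148/1.453142 = 0.93807

u ≈ 0.93807c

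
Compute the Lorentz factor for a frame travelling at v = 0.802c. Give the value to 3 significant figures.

γ = 1/√(1 − β²) = 1/√(1 − 0.802²) = 1/√(0.35680) = 1.67

γ ≈ 1.67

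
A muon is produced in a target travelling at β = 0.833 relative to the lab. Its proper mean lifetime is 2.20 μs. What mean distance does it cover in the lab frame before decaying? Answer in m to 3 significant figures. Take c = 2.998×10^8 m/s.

γ = 1/√(1 − 0.833²) = 1.8074
Dilated lifetime: Δt = γτ₀ = 1.8074 × 2.20 μs = 3.9763 μs
d = vΔt = 0.833c × 3.9763 μs = 2.4973×10^8 m/s × 3.9763×10^-6 s = 993 m

d ≈ 993 m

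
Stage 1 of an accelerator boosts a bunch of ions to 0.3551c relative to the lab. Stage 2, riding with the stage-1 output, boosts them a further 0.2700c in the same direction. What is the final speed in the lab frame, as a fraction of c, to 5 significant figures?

Compose boost 2: (0.2700 + 0.3551)/(1 + 0.2700×0.3551) = 0.62510/1.095877 = 0.57041

u ≈ 0.57041c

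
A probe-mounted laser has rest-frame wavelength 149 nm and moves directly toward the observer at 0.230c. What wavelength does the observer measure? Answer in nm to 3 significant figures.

Relativistic Doppler: λ_obs = λ_src √((1−β)/(1+β))
= 149 × √(0.77000/1.2300) = 149 × 0.79121 = 118 nm

λ_obs ≈ 118 nm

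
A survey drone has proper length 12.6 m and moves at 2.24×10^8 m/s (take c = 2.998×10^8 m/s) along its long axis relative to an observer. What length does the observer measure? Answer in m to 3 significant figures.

L ≈ 8.37 m

β = v/c = 2.24×10^8 / 2.998×10^8 = 0.74716
γ = 1/√(1 − 0.74716²) = 1.5046
Length contraction: L = L₀/γ = 12.6/1.5046 = 8.37 m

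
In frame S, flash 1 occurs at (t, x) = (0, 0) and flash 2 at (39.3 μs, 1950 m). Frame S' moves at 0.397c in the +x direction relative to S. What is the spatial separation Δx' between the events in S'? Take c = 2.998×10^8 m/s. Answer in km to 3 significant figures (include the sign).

Δx' ≈ -2.97 km

γ = 1/√(1 − 0.397²) = 1.0895
Δx' = γ(Δx − vΔt) = 1.0895 × (1950 m − 0.397×(2.998×10^8 m/s)×39.3×10^-6 s)
= 1.0895 × (-2727.5 m) = -2.97 km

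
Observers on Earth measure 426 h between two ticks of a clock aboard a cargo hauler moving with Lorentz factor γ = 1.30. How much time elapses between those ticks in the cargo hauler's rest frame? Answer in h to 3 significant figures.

τ₀ ≈ 328 h

γ = 1.30 (given)
Proper time: τ₀ = Δt/γ = 426/1.30 = 328 h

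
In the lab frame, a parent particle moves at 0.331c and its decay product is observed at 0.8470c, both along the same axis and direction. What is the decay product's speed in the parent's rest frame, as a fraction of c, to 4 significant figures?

u' ≈ 0.7170c

Inverse velocity addition: u' = (u − v)/(1 − uv/c²)
= (0.8470 − 0.331)/(1 − 0.8470×0.331) = 0.5160/0.719643 = 0.7170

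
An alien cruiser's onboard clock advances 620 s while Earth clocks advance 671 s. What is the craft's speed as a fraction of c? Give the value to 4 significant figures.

β ≈ 0.3824

γ = Δt/τ₀ = 671/620 = 1.08226
β = √(1 − 1/γ²) = √(1 − 1/1.08226²) = 0.3824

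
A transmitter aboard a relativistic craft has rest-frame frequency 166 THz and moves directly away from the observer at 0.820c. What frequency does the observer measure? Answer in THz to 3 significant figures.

f_obs ≈ 52.2 THz

Relativistic Doppler: f_obs = f_src √((1−β)/(1+β))
= 166 × √(0.18000/1.8200) = 166 × 0.31449 = 52.2 THz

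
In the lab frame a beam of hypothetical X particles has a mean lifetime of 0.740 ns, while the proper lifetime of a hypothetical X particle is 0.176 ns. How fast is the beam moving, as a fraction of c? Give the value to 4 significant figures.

γ = Δt/τ₀ = 0.740/0.176 = 4.20455
β = √(1 − 1/γ²) = √(1 − 1/4.20455²) = 0.9713

β ≈ 0.9713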